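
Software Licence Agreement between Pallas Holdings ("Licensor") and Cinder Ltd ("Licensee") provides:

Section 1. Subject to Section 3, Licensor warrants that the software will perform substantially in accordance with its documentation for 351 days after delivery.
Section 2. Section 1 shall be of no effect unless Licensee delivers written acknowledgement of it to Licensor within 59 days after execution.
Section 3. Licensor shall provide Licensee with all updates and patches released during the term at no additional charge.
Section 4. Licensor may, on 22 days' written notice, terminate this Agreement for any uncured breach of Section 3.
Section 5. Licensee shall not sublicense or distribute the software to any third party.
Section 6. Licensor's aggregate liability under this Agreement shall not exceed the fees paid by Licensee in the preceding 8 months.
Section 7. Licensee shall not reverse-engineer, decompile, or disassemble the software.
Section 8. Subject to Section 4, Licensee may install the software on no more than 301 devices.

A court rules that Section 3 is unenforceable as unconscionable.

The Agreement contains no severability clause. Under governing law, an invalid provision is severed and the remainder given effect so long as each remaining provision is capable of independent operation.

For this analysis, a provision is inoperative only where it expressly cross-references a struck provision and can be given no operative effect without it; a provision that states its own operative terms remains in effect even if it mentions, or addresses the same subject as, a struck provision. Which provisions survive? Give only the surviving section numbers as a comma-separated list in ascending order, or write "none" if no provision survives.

Section 3 is struck. Section 4 operates only by reference to Section 3, so it falls with Section 3. Although Section 8 refers to Section 4, its operative terms do not depend on Section 4, so it remains in effect. Although Section 1 refers to Section 3, its operative terms do not depend on Section 3, so it remains in effect. With no severability clause, the stated default rule severs what cannot stand and enforces each remaining provision that can operate on its own. That leaves Section 1, Section 2, Section 5, Section 6, Section 7, and Section 8 in effect.

1, 2, 5, 6, 7, 8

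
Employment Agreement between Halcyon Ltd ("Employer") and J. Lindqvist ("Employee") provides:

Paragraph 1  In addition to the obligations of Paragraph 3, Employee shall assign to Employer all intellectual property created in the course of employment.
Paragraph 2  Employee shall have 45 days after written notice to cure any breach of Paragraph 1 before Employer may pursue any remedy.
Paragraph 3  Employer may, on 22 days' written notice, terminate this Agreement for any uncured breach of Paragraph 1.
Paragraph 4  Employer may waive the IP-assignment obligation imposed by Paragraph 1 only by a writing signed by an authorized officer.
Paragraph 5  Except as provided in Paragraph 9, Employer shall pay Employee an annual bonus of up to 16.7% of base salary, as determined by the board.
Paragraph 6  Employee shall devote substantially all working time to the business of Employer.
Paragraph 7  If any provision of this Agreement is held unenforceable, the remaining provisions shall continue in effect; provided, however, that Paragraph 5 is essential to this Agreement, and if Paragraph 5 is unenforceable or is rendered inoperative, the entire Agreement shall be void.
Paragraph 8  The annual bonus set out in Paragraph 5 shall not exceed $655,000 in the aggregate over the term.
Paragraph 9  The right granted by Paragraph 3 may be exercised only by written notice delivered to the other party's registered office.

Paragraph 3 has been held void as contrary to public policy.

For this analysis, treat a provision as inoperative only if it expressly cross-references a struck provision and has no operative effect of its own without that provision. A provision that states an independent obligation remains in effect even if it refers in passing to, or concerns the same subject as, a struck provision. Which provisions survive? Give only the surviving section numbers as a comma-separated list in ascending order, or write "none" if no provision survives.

Paragraph 3 is struck. The only function of Paragraph 9 is the notice requirement for Paragraph 3, so it cannot stand once Paragraph 3 is removed. Although Paragraph 1 refers to Paragraph 3, its operative terms do not depend on Paragraph 3, so it remains in effect. Paragraph 5 mentions Paragraph 9 but its own obligation stands independently of Paragraph 9, so Paragraph 5 is not affected. Paragraph 7 makes Paragraph 5 an essential term, but Paragraph 5 is unaffected, so the severability proviso in Paragraph 7 preserves the remaining provisions. The provisions still in force are Paragraph 1, Paragraph 2, Paragraph 4, Paragraph 5, Paragraph 6, Paragraph 7, and Paragraph 8.

1, 2, 4, 5, 6, 7, 8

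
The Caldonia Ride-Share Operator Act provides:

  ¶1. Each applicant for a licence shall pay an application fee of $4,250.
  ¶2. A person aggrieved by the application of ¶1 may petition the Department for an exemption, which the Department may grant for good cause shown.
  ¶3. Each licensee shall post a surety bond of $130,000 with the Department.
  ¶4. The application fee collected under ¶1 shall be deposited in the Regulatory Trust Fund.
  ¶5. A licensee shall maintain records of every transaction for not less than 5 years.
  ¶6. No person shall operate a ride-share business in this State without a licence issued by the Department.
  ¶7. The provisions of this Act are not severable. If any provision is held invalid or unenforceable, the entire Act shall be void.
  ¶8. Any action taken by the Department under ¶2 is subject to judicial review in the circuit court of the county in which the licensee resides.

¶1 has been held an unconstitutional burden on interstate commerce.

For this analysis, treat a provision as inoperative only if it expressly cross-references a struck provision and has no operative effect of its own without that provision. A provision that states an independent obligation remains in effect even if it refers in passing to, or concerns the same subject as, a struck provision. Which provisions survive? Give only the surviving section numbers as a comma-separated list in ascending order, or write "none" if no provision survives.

none

¶1 is struck. The only function of ¶2 is the exemption procedure for ¶1, so it cannot stand once ¶1 is removed. ¶4 operates only by reference to ¶1, so it falls with ¶1. ¶8 operates only by reference to ¶2, so it falls with ¶2. ¶7 provides that the Act is not severable, so the invalidity of any one provision voids the entire Act. No provision of the Act survives.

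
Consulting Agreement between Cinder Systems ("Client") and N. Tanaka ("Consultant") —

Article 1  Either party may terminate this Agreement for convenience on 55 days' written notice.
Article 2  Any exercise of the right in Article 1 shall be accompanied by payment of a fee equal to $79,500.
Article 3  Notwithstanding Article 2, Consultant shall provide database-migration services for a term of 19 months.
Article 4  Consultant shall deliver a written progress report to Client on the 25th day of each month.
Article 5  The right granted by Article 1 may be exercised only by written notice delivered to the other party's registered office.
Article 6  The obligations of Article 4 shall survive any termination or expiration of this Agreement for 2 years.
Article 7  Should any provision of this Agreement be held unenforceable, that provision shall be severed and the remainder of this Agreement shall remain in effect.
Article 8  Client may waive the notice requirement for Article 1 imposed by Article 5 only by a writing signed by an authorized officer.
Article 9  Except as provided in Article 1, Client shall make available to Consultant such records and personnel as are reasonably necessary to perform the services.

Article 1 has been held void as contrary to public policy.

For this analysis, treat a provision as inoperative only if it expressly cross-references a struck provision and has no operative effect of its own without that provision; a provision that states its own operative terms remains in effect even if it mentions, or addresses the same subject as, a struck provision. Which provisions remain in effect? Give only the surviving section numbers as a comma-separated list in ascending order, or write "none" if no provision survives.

3, 4, 6, 7, 9

Article 1 is struck. The only function of Article 2 is the exercise fee for Article 1, so it cannot stand once Article 1 is removed. Article 5 has no operative effect of its own apart from Article 1 and is therefore inoperative. Article 8 has no operative effect of its own apart from Article 5 and is therefore inoperative. Article 3 mentions Article 2 but its own obligation stands independently of Article 2, so Article 3 is not affected. Article 9 mentions Article 1 but its own obligation stands independently of Article 1, so Article 9 is not affected. Article 7 is a severability clause and preserves every provision that can still be given independent effect. That leaves Article 3, Article 4, Article 6, Article 7, and Article 9 in effect.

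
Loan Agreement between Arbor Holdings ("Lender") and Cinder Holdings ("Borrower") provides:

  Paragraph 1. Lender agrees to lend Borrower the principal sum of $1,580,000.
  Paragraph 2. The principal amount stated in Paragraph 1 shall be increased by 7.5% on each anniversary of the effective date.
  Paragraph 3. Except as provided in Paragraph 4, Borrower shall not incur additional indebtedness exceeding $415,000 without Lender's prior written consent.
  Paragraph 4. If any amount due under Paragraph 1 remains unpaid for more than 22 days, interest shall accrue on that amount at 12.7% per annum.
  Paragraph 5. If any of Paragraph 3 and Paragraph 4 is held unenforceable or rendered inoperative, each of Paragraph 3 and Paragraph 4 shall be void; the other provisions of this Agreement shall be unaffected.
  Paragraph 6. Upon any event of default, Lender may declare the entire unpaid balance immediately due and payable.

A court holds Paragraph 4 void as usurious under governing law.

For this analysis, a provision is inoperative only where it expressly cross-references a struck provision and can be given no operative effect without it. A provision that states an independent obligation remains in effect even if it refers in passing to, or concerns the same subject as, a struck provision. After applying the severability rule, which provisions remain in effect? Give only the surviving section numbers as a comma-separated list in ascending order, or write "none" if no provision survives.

1, 2, 5, 6

Paragraph 4 is struck. Nothing else in the Agreement is defined by reference to Paragraph 4. Paragraph 5 declares Paragraph 3 and Paragraph 4 mutually dependent; since one of them has fallen, all of them are of no effect. That brings down Paragraph 3 as well. The remainder continues in force under Paragraph 5. That leaves Paragraph 1, Paragraph 2, Paragraph 5, and Paragraph 6 in effect.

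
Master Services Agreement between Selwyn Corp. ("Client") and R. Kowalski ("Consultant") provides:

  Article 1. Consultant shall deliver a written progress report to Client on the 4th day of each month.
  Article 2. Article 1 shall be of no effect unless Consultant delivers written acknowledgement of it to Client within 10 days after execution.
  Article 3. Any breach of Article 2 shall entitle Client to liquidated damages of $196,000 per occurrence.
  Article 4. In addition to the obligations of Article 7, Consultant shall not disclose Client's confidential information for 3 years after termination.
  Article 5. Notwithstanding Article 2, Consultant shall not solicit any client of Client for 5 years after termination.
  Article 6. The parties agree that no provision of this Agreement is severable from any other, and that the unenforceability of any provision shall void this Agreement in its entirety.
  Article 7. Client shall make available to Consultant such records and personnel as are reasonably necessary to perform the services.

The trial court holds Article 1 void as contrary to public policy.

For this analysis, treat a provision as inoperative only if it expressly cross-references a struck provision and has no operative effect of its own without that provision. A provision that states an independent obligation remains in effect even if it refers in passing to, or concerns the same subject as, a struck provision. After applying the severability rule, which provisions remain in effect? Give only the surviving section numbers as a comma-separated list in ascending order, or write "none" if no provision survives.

Article 1 is struck. Article 2 has no operative effect of its own apart from Article 1 and is therefore inoperative. Article 3 operates only by reference to Article 2, so it falls with Article 2. Article 6 provides that the Agreement is not severable, so the invalidity of any one provision voids the entire Agreement. No provision of the Agreement survives.

none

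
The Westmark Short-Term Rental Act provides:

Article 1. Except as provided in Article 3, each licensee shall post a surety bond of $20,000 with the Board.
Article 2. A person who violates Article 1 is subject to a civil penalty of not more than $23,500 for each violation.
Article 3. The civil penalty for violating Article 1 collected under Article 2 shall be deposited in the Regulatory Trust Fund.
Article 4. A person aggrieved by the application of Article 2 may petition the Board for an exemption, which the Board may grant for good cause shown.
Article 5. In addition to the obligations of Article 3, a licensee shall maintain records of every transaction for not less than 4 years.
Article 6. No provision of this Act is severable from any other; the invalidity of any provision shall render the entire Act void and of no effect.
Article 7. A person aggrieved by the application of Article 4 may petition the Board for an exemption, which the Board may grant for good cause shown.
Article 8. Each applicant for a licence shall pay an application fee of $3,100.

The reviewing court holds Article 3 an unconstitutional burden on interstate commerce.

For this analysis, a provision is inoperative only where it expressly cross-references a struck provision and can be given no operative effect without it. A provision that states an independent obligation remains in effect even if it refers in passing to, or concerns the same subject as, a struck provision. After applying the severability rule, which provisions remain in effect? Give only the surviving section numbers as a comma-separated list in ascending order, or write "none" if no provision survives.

none

Article 3 is struck. No other provision's operative terms depend on Article 3. Article 6 provides that the Act is not severable, so the invalidity of any one provision voids the entire Act. No provision of the Act survives.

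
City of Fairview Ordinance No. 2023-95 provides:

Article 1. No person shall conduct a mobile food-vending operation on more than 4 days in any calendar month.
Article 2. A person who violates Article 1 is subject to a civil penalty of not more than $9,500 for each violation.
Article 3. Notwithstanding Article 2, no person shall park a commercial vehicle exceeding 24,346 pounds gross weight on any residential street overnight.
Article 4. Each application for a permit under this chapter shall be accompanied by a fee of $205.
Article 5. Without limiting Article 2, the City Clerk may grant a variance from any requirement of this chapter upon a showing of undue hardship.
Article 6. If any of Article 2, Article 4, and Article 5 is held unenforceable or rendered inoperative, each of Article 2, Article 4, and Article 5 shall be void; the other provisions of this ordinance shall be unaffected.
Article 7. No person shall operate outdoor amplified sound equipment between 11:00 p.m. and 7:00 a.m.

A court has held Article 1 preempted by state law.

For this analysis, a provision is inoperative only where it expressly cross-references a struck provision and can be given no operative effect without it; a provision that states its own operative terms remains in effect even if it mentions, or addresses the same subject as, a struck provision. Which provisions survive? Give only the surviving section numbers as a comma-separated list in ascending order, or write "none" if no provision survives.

3, 6, 7

Article 1 is struck. Article 2 operates only by reference to Article 1, so it falls with Article 1. Although Article 3 refers to Article 2, its operative terms do not depend on Article 2, so it remains in effect. Article 6 declares Article 2, Article 4, and Article 5 mutually dependent; since one of them has fallen, all of them are of no effect. That brings down Article 4 and Article 5 as well. The remainder continues in force under Article 6. Article 3, Article 6, and Article 7 remain in effect.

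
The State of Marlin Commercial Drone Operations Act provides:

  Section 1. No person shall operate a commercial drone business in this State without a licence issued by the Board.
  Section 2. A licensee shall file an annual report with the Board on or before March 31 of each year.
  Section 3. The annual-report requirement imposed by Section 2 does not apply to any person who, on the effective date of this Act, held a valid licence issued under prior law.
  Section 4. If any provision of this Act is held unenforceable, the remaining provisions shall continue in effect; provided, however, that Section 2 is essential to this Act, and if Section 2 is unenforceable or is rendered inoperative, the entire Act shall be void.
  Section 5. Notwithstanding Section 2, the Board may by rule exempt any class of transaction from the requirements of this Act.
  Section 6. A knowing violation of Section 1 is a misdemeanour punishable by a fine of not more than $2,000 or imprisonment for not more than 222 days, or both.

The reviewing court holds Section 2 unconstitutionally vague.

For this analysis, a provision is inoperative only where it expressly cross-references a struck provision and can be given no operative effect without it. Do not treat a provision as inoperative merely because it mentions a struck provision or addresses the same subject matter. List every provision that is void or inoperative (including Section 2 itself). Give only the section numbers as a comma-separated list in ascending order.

Section 2 is struck. Section 3 merely fixes the grandfather exemption from Section 2; with Section 2 gone it has nothing to operate on and falls away. Section 4 makes Section 2 an essential term, and Section 2 is the provision held invalid; under Section 4, the entire Act is therefore void. No provision of the Act survives.

1, 2, 3, 4, 5, 6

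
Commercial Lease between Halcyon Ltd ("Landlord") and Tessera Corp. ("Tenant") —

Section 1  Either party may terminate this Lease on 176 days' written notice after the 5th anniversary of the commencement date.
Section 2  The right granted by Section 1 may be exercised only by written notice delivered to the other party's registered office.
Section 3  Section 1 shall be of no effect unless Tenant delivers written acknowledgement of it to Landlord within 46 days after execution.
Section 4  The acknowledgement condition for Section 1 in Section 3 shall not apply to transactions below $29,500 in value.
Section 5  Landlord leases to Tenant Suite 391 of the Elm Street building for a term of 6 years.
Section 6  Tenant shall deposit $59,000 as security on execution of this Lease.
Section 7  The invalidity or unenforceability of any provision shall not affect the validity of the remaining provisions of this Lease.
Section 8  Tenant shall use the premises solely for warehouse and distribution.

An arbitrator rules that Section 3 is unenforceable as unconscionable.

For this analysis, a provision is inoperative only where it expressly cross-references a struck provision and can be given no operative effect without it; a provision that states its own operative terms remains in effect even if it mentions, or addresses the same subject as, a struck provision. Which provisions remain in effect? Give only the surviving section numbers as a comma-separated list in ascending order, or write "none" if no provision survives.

Section 3 is struck. Section 4 operates only by reference to Section 3, so it falls with Section 3. Under the severability clause in Section 7, the remaining provisions continue in force. That leaves Section 1, Section 2, Section 5, Section 6, Section 7, and Section 8 in effect.

1, 2, 5, 6, 7, 8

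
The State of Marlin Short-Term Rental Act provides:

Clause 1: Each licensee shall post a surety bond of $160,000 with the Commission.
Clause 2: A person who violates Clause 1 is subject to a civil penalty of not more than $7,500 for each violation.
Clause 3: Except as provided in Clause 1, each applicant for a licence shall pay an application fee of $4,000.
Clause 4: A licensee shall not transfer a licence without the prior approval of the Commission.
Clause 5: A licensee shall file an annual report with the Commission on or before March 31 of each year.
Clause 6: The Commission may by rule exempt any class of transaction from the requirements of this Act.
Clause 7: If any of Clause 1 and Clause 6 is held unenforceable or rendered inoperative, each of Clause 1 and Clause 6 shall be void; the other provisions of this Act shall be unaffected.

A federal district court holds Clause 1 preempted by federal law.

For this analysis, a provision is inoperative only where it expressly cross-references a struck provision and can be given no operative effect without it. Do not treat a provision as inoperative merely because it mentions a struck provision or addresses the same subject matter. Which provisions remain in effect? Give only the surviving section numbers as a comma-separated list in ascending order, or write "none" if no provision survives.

3, 4, 5, 7

Clause 1 is struck. Clause 2 merely fixes the civil penalty for violating Clause 1; with Clause 1 gone it has nothing to operate on and falls away. Clause 3 mentions Clause 1 but its own obligation stands independently of Clause 1, so Clause 3 is not affected. Clause 7 declares Clause 1 and Clause 6 mutually dependent; since one of them has fallen, all of them are of no effect. That brings down Clause 6 as well. The remainder continues in force under Clause 7. The provisions still in force are Clause 3, Clause 4, Clause 5, and Clause 7.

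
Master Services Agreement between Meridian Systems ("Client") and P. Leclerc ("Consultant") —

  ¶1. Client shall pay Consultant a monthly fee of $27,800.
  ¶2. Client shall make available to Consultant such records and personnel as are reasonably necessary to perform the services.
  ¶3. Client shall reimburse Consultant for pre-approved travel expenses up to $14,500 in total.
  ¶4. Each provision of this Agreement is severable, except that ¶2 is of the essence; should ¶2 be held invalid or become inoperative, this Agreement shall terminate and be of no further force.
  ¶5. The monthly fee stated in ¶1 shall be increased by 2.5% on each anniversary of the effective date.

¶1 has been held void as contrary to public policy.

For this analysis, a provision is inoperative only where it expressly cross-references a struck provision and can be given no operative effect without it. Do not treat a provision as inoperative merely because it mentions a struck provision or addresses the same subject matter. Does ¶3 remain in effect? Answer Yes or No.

¶1 is struck. ¶5 does nothing except set the escalation of the monthly fee by reference to ¶1; with ¶1 gone it has no independent effect and is inoperative. ¶4 makes ¶2 an essential term, but ¶2 is unaffected, so the severability proviso in ¶4 preserves the remaining provisions. That leaves ¶2, ¶3, and ¶4 in effect. ¶3 is among the surviving provisions, so the answer is yes.

Yes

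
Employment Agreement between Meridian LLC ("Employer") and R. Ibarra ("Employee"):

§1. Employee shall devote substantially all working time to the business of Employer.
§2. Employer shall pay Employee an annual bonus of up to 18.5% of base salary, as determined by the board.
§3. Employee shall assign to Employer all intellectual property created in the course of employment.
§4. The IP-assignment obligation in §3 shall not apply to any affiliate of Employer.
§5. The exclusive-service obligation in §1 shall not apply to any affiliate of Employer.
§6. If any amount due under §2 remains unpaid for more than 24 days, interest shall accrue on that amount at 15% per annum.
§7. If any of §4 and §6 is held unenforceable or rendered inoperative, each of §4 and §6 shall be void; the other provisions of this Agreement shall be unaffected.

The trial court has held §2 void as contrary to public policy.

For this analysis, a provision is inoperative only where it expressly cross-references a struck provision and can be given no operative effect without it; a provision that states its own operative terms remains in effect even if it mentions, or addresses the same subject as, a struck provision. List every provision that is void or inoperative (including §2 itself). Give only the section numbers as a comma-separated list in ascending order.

2, 4, 6

§2 is struck. The whole of §6 is the default interest on the annual bonus, defined by reference to §2, so §6 cannot stand once §2 is removed. §7 declares §4 and §6 mutually dependent; since one of them has fallen, all of them are of no effect. That brings down §4 as well. The remainder continues in force under §7. The provisions still in force are §1, §3, §5, and §7.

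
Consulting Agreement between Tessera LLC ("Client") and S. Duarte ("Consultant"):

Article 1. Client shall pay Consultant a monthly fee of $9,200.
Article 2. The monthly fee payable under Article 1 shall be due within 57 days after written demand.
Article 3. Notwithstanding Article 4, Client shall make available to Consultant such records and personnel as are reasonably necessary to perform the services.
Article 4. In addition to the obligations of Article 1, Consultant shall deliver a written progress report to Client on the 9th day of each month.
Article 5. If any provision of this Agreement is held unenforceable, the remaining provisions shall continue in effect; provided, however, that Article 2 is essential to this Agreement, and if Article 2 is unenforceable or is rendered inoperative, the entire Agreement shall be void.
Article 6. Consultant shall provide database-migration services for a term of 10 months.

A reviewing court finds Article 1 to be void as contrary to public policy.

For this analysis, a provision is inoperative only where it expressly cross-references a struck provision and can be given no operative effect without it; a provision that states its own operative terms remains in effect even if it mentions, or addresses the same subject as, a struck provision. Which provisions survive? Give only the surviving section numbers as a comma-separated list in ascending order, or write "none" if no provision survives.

none

Article 1 is struck. Article 2 does nothing except set the payment deadline for the monthly fee by reference to Article 1; with Article 1 gone it has no independent effect and is inoperative. Article 5 makes Article 2 an essential term, and Article 2 has been rendered inoperative by the cascade; under Article 5, the entire Agreement is therefore void. No provision of the Agreement survives.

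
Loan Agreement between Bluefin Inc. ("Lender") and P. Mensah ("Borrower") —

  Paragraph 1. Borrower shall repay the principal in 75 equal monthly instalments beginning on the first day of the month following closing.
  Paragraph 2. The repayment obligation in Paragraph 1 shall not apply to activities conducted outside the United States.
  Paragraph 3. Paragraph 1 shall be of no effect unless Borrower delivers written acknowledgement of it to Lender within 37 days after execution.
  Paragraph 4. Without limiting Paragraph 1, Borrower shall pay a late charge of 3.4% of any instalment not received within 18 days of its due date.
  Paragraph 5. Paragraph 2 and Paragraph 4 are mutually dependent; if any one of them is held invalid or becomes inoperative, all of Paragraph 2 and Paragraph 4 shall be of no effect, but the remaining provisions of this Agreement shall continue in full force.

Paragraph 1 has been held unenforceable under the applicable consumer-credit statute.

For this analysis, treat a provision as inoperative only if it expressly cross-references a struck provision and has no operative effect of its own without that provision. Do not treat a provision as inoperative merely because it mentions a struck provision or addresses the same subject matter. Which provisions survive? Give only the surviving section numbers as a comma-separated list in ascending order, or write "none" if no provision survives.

5

Paragraph 1 is struck. Paragraph 2 has no operative effect of its own apart from Paragraph 1 and is therefore inoperative. Paragraph 3 has no operative effect of its own apart from Paragraph 1 and is therefore inoperative. Paragraph 5 declares Paragraph 2 and Paragraph 4 mutually dependent; since one of them has fallen, all of them are of no effect. That brings down Paragraph 4 as well. The remainder continues in force under Paragraph 5. Only Paragraph 5 remains in effect.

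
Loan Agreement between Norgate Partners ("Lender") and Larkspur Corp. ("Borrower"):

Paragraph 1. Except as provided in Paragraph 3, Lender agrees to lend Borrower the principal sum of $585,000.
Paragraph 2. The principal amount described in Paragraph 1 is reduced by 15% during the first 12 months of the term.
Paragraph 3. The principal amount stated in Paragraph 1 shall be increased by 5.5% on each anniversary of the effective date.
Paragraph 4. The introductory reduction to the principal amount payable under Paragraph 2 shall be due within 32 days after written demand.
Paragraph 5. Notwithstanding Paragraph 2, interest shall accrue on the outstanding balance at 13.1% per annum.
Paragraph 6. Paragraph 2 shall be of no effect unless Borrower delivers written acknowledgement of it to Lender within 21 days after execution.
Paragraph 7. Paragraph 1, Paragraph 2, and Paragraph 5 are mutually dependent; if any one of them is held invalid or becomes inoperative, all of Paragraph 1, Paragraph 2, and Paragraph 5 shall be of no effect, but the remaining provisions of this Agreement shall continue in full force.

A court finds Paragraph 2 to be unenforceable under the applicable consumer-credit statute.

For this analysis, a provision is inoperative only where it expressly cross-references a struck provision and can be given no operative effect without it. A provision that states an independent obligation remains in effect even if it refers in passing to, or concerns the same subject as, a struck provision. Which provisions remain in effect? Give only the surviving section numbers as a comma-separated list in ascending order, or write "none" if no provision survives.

7

Paragraph 2 is struck. Paragraph 4 does nothing except set the payment deadline for the introductory reduction to the principal amount by reference to Paragraph 2; with Paragraph 2 gone it has no independent effect and is inoperative. The only function of Paragraph 6 is the acknowledgement condition for Paragraph 2, so it cannot stand once Paragraph 2 is removed. Paragraph 7 declares Paragraph 1, Paragraph 2, and Paragraph 5 mutually dependent; since one of them has fallen, all of them are of no effect. That brings down Paragraph 1 and Paragraph 5 as well. Paragraph 3 in turn depends solely on a provision now struck and likewise falls. The remainder continues in force under Paragraph 7. Only Paragraph 7 remains in effect.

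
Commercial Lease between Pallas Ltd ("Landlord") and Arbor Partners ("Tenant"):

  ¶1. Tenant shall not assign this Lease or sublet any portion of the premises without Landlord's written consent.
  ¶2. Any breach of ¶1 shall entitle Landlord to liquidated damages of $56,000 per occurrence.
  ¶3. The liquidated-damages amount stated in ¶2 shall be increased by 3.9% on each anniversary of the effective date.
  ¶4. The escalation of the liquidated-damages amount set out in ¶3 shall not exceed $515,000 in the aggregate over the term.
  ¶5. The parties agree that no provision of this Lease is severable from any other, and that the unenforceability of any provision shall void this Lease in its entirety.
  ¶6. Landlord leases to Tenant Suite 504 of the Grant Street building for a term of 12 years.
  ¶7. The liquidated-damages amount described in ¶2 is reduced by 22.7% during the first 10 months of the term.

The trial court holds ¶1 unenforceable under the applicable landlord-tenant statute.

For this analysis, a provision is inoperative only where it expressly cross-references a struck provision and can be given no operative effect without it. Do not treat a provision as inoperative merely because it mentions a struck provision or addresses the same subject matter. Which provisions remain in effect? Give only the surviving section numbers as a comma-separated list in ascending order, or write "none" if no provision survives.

none

¶1 is struck. ¶2 has no operative effect of its own apart from ¶1 and is therefore inoperative. ¶3 does nothing except set the escalation of the liquidated-damages amount by reference to ¶2; with ¶2 gone it has no independent effect and is inoperative. ¶7 has no operative effect of its own apart from ¶2 and is therefore inoperative. ¶4 has no operative effect of its own apart from ¶3 and is therefore inoperative. ¶5 provides that the Lease is not severable, so the invalidity of any one provision voids the entire Lease. No provision of the Lease survives.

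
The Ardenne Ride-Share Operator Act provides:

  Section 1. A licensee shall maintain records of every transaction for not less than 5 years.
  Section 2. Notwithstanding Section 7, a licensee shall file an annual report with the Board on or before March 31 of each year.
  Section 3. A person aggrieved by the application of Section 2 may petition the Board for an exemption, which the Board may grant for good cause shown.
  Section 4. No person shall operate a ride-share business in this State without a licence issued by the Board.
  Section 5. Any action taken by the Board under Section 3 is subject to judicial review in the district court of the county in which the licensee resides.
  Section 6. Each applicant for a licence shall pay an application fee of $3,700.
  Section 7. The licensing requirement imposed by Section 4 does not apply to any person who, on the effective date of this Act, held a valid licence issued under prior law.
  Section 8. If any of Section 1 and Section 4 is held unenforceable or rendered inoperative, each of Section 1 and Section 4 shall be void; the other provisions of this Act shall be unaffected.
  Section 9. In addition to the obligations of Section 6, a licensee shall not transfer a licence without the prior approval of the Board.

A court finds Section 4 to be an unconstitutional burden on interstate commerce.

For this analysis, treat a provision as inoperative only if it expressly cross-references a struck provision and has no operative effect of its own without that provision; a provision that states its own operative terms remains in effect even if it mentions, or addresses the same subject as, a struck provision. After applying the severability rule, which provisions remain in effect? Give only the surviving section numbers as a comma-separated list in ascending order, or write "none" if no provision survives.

Section 4 is struck. Section 7 has no operative effect of its own apart from Section 4 and is therefore inoperative. Section 2 mentions Section 7 but its own obligation stands independently of Section 7, so Section 2 is not affected. Section 8 declares Section 1 and Section 4 mutually dependent; since one of them has fallen, all of them are of no effect. That brings down Section 1 as well. The remainder continues in force under Section 8. The provisions still in force are Section 2, Section 3, Section 5, Section 6, Section 8, and Section 9.

2, 3, 5, 6, 8, 9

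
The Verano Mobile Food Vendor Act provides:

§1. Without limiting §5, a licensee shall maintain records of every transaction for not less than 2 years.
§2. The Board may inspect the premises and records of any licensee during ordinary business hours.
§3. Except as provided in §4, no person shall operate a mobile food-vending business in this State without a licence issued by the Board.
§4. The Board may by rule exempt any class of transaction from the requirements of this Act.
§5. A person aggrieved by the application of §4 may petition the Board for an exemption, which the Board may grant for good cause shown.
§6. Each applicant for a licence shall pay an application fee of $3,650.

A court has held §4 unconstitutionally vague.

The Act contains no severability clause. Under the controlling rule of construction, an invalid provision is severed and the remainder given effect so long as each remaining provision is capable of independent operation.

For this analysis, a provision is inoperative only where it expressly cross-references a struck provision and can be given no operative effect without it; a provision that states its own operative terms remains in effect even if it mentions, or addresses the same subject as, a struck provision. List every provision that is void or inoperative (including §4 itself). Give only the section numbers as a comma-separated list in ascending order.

4, 5

§4 is struck. §5 operates only by reference to §4, so it falls with §4. Although §1 refers to §5, its operative terms do not depend on §5, so it remains in effect. Although §3 refers to §4, its operative terms do not depend on §4, so it remains in effect. With no severability clause, the stated default rule severs what cannot stand and enforces each remaining provision that can operate on its own. §1, §2, §3, and §6 remain in effect.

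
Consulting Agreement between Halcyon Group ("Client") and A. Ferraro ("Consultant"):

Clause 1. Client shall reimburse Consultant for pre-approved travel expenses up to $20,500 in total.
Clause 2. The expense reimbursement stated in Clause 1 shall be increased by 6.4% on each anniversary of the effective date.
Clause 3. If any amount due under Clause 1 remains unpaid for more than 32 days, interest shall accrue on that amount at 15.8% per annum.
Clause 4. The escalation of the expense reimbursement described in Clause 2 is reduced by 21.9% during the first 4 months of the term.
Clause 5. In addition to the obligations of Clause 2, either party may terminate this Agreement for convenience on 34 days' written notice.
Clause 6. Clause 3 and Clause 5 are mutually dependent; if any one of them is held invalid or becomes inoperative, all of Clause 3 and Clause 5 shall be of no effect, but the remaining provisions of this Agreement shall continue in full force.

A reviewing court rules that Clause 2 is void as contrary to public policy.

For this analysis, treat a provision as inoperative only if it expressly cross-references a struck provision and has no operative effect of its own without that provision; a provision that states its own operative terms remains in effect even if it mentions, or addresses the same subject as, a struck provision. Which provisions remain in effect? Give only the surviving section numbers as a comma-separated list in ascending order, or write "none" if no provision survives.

Clause 2 is struck. Clause 4 does nothing except set the introductory reduction to the escalation of the expense reimbursement by reference to Clause 2; with Clause 2 gone it has no independent effect and is inoperative. Clause 5 mentions Clause 2 but its own obligation stands independently of Clause 2, so Clause 5 is not affected. Clause 6 ties Clause 3 and Clause 5 together, but none of those is affected here; the remaining provisions continue in force under Clause 6. That leaves Clause 1, Clause 3, Clause 5, and Clause 6 in effect.

1, 3, 5, 6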